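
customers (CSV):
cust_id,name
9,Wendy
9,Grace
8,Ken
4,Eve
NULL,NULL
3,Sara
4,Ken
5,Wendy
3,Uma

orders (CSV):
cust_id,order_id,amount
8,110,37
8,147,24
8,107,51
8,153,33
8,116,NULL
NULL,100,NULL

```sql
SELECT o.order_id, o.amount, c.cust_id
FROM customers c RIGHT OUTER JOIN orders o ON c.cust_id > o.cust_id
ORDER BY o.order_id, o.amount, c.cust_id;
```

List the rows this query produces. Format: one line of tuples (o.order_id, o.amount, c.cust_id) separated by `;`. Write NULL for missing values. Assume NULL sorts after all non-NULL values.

RIGHT JOIN keeps every row from `orders`; unmatched rows get NULL for `customers`'s columns.
Matching on c.cust_id > o.cust_id. A NULL in a compared column never satisfies the condition.
- c[0] cust_id=9 → 5 match(es) in o → 5 row(s).
- c[1] cust_id=9 → 5 match(es) in o → 5 row(s).
- c[2] cust_id=8 → no match.
- c[3] cust_id=4 → no match.
- c[4] cust_id=NULL → no match.
- c[5] cust_id=3 → no match.
- c[6] cust_id=4 → no match.
- c[7] cust_id=5 → no match.
- c[8] cust_id=3 → no match.
- 1 row(s) from o found no c partner → padded with NULL.

(100, NULL, NULL); (107, 51, 9); (107, 51, 9); (110, 37, 9); (110, 37, 9); (116, NULL, 9); (116, NULL, 9); (147, 24, 9); (147, 24, 9); (153, 33, 9); (153, 33, 9)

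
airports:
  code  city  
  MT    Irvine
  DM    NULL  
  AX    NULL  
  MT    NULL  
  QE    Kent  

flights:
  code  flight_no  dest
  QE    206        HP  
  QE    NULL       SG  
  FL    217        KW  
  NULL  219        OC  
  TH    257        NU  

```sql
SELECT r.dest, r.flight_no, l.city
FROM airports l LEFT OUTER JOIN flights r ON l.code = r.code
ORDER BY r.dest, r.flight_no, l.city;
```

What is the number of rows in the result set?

6

LEFT JOIN keeps every row from `airports`; unmatched rows get NULL for `flights`'s columns.
Matching on l.code = r.code. A NULL in a compared column never satisfies the condition.
Matched pairs: 2; unmatched l rows kept: 4.
Total: 2 matched + 4 padded = 6 rows.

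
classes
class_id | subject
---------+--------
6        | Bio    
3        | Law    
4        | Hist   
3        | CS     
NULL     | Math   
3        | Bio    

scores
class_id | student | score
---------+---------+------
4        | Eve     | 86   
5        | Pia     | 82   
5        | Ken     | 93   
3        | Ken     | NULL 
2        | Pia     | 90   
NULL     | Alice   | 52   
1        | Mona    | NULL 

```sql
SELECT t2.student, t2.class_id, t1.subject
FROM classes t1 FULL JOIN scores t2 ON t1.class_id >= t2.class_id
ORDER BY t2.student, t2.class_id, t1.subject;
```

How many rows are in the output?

FULL OUTER JOIN keeps every row from both sides; unmatched rows get NULL for the other side's columns.
Matching on t1.class_id >= t2.class_id. A NULL in a compared column never satisfies the condition.
- t1 row (class_id=6): matches 6 t2 row(s) → 6 output row(s).
- t1 row (class_id=3): matches 3 t2 row(s) → 3 output row(s).
- t1 row (class_id=4): matches 4 t2 row(s) → 4 output row(s).
- t1 row (class_id=3): matches 3 t2 row(s) → 3 output row(s).
- t1 row (class_id=NULL): no match → kept, t2 columns NULL.
- t1 row (class_id=3): matches 3 t2 row(s) → 3 output row(s).
- 1 row(s) from t2 found no t1 partner → padded with NULL.
Total: 19 matched + 2 padded = 21 rows.

21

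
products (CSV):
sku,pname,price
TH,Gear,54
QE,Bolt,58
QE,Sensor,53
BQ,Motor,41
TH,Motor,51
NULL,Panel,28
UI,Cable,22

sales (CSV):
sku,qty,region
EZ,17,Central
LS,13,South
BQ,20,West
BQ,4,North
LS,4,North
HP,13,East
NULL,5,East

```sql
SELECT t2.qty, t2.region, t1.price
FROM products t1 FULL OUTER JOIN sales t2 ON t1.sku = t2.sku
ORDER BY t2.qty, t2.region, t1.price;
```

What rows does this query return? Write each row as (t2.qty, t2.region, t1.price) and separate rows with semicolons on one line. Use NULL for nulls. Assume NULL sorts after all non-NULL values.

(4, North, 41); (4, North, NULL); (5, East, NULL); (13, East, NULL); (13, South, NULL); (17, Central, NULL); (20, West, 41); (NULL, NULL, 22); (NULL, NULL, 28); (NULL, NULL, 51); (NULL, NULL, 53); (NULL, NULL, 54); (NULL, NULL, 58)

FULL OUTER JOIN keeps every row from both sides; unmatched rows get NULL for the other side's columns.
Matching on t1.sku = t2.sku. A NULL in a compared column never satisfies the condition.
- t1 (sku=TH) has no partner → padded with NULL.
- t1 (sku=QE) has no partner → padded with NULL.
- t1 (sku=QE) has no partner → padded with NULL.
- t1 (sku=BQ) pairs with 2 row(s) of t2.
- t1 (sku=TH) has no partner → padded with NULL.
- t1 (sku=NULL) has no partner → padded with NULL.
- t1 (sku=UI) has no partner → padded with NULL.
- 5 t2 row(s) had no t1 match → kept, t1 columns NULL.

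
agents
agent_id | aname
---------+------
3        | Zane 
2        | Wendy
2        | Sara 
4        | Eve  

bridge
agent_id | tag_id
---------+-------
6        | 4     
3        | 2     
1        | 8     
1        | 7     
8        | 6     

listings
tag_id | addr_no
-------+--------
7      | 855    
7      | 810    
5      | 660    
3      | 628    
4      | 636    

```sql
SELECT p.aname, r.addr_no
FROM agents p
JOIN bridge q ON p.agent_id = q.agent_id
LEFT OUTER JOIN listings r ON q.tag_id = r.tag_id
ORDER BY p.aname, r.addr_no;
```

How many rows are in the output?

1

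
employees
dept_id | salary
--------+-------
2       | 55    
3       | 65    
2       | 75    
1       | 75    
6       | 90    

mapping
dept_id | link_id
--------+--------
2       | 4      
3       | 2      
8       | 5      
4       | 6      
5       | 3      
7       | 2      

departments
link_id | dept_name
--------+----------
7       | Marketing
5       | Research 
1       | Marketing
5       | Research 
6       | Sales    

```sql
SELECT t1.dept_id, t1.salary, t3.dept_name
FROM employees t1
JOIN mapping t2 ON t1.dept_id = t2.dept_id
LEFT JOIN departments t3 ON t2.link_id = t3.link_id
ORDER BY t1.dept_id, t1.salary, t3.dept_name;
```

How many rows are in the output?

3

Joins associate left-to-right: employees INNER JOIN mapping on dept_id gives 3 intermediate row(s).
Then LEFT JOIN `departments t3` on link_id: each of those 3 rows is kept; rows whose t2.link_id has no match in t3 get NULL for t3's columns.
Result: 3 row(s).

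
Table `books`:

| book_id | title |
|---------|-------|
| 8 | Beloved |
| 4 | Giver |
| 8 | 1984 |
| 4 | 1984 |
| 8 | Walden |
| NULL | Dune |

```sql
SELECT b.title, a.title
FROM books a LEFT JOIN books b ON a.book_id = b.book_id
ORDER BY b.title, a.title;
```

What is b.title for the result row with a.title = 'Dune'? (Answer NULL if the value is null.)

NULL

LEFT JOIN keeps every row from `books a`; unmatched rows get NULL for `books b`'s columns.
Matching on a.book_id = b.book_id. A NULL in a compared column never satisfies the condition.
Matched pairs: 13; unmatched a rows kept: 1.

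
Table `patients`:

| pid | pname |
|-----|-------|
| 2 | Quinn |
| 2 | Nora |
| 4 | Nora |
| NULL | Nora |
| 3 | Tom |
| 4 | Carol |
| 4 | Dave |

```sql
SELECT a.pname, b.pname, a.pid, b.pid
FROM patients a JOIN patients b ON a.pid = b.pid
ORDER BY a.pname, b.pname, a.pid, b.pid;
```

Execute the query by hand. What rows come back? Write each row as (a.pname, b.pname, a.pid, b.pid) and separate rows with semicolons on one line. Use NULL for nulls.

(Carol, Carol, 4, 4); (Carol, Dave, 4, 4); (Carol, Nora, 4, 4); (Dave, Carol, 4, 4); (Dave, Dave, 4, 4); (Dave, Nora, 4, 4); (Nora, Carol, 4, 4); (Nora, Dave, 4, 4); (Nora, Nora, 2, 2); (Nora, Nora, 4, 4); (Nora, Quinn, 2, 2); (Quinn, Nora, 2, 2); (Quinn, Quinn, 2, 2); (Tom, Tom, 3, 3)

INNER JOIN keeps only pairs where the ON condition holds.
Matching on a.pid = b.pid. A NULL in a compared column never satisfies the condition.
- pid=2: 2 matching b row(s), so 2 row(s) emitted.
- pid=2: 2 matching b row(s), so 2 row(s) emitted.
- pid=4: 3 matching b row(s), so 3 row(s) emitted.
- pid=NULL: no matching b row, dropped.
- pid=3: 1 matching b row(s), so 1 row(s) emitted.
- pid=4: 3 matching b row(s), so 3 row(s) emitted.
- pid=4: 3 matching b row(s), so 3 row(s) emitted.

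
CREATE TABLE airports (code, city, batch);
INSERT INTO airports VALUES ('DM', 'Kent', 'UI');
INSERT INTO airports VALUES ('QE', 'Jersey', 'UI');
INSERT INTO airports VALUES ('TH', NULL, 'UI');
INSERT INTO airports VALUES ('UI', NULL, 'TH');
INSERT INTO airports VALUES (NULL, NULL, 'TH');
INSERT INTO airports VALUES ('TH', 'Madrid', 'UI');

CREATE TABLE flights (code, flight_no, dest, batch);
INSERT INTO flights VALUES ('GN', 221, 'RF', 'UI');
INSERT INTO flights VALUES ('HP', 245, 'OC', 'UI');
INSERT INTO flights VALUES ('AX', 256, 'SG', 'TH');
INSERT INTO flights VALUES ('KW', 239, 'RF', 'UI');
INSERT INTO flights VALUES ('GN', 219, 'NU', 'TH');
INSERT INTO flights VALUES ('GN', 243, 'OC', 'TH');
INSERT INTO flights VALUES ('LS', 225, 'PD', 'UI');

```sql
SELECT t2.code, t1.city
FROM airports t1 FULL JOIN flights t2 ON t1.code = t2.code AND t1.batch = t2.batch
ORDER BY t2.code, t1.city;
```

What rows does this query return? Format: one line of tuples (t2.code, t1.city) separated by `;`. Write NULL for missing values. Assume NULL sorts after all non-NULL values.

FULL OUTER JOIN keeps every row from both sides; unmatched rows get NULL for the other side's columns.
Matching on t1.code = t2.code AND t1.batch = t2.batch. A NULL in a compared column never satisfies the condition.
- t1[0] code=DM, batch=UI → no match; kept with NULLs on the t2 side.
- t1[1] code=QE, batch=UI → no match; kept with NULLs on the t2 side.
- t1[2] code=TH, batch=UI → no match; kept with NULLs on the t2 side.
- t1[3] code=UI, batch=TH → no match; kept with NULLs on the t2 side.
- t1[4] code=NULL, batch=TH → no match; kept with NULLs on the t2 side.
- t1[5] code=TH, batch=UI → no match; kept with NULLs on the t2 side.
- 7 row(s) from t2 found no t1 partner → padded with NULL.

(AX, NULL); (GN, NULL); (GN, NULL); (GN, NULL); (HP, NULL); (KW, NULL); (LS, NULL); (NULL, Jersey); (NULL, Kent); (NULL, Madrid); (NULL, NULL); (NULL, NULL); (NULL, NULL)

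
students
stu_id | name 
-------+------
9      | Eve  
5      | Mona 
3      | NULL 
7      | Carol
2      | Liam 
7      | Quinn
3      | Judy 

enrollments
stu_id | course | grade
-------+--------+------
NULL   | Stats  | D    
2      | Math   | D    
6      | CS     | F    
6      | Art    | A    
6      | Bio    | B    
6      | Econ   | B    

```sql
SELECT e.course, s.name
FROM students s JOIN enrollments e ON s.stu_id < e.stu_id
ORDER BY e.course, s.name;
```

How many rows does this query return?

INNER JOIN keeps only pairs where the ON condition holds.
Matching on s.stu_id < e.stu_id. A NULL in a compared column never satisfies the condition.
- s row (stu_id=9): no match → dropped.
- s row (stu_id=5): matches 4 e row(s) → 4 output row(s).
- s row (stu_id=3): matches 4 e row(s) → 4 output row(s).
- s row (stu_id=7): no match → dropped.
- s row (stu_id=2): matches 4 e row(s) → 4 output row(s).
- s row (stu_id=7): no match → dropped.
- s row (stu_id=3): matches 4 e row(s) → 4 output row(s).
Total: 16 rows.

16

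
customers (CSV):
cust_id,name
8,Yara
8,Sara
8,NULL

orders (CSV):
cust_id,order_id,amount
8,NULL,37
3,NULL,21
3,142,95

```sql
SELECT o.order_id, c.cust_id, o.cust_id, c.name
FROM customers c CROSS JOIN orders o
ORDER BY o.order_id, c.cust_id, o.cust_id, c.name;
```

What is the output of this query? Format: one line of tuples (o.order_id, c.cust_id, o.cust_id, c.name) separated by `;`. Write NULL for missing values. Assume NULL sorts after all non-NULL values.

CROSS JOIN pairs every row of `customers` with every row of `orders`: 3 × 3 = 9 rows.
After projecting and ordering:
o.order_id | c.cust_id | o.cust_id | c.name
142 | 8 | 3 | Sara
142 | 8 | 3 | Yara
142 | 8 | 3 | NULL
NULL | 8 | 3 | Sara
NULL | 8 | 3 | Yara
NULL | 8 | 3 | NULL
NULL | 8 | 8 | Sara
NULL | 8 | 8 | Yara
NULL | 8 | 8 | NULL

(142, 8, 3, Sara); (142, 8, 3, Yara); (142, 8, 3, NULL); (NULL, 8, 3, Sara); (NULL, 8, 3, Yara); (NULL, 8, 3, NULL); (NULL, 8, 8, Sara); (NULL, 8, 8, Yara); (NULL, 8, 8, NULL)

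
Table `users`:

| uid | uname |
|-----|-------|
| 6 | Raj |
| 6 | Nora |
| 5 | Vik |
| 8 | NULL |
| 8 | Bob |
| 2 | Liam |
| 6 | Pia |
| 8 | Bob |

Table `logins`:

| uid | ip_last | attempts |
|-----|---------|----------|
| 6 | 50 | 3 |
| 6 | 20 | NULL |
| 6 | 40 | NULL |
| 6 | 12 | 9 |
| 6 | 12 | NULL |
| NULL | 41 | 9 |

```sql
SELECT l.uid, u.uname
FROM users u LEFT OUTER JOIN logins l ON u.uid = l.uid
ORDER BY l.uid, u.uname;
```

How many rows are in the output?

LEFT JOIN keeps every row from `users`; unmatched rows get NULL for `logins`'s columns.
Matching on u.uid = l.uid. A NULL in a compared column never satisfies the condition.
- u (uid=6) pairs with 5 row(s) of l.
- u (uid=6) pairs with 5 row(s) of l.
- u (uid=5) has no partner → padded with NULL.
- u (uid=8) has no partner → padded with NULL.
- u (uid=8) has no partner → padded with NULL.
- u (uid=2) has no partner → padded with NULL.
- u (uid=6) pairs with 5 row(s) of l.
- u (uid=8) has no partner → padded with NULL.
Total: 15 matched + 5 padded = 20 rows.

20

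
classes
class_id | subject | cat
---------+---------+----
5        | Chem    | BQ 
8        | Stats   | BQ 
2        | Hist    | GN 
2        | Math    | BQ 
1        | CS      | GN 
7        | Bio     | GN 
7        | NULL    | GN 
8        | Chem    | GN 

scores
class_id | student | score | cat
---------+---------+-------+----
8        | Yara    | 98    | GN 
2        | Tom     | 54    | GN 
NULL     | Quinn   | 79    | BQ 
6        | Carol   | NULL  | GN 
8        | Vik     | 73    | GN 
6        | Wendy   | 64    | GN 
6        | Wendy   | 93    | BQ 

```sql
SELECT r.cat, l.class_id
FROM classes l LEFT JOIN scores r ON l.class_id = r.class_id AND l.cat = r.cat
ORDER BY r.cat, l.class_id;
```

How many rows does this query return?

LEFT JOIN keeps every row from `classes`; unmatched rows get NULL for `scores`'s columns.
Matching on l.class_id = r.class_id AND l.cat = r.cat. A NULL in a compared column never satisfies the condition.
- l (class_id=5, cat=BQ) has no partner → padded with NULL.
- l (class_id=8, cat=BQ) has no partner → padded with NULL.
- l (class_id=2, cat=GN) pairs with 1 row(s) of r.
- l (class_id=2, cat=BQ) has no partner → padded with NULL.
- l (class_id=1, cat=GN) has no partner → padded with NULL.
- l (class_id=7, cat=GN) has no partner → padded with NULL.
- l (class_id=7, cat=GN) has no partner → padded with NULL.
- l (class_id=8, cat=GN) pairs with 2 row(s) of r.
Total: 3 matched + 6 padded = 9 rows.

9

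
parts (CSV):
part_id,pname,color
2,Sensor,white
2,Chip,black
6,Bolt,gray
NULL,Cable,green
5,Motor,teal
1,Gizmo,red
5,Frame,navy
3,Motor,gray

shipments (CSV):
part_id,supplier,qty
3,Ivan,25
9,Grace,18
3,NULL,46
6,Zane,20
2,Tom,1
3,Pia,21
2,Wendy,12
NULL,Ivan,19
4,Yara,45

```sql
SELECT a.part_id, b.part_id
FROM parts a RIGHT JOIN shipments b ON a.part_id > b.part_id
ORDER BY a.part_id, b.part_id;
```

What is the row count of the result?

23

RIGHT JOIN keeps every row from `shipments`; unmatched rows get NULL for `parts`'s columns.
Matching on a.part_id > b.part_id. A NULL in a compared column never satisfies the condition.
- a (part_id=2) has no partner in b.
- a (part_id=2) has no partner in b.
- a (part_id=6) pairs with 6 row(s) of b.
- a (part_id=NULL) has no partner in b.
- a (part_id=5) pairs with 6 row(s) of b.
- a (part_id=1) has no partner in b.
- a (part_id=5) pairs with 6 row(s) of b.
- a (part_id=3) pairs with 2 row(s) of b.
- 3 row(s) from b found no a partner → padded with NULL.
Total: 20 matched + 3 padded = 23 rows.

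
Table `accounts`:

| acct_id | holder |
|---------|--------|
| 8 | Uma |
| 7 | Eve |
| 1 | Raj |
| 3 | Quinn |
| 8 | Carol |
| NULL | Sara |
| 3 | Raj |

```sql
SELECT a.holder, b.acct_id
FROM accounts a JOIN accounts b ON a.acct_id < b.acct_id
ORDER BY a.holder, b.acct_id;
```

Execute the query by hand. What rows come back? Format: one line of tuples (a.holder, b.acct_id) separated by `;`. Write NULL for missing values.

(Eve, 8); (Eve, 8); (Quinn, 7); (Quinn, 8); (Quinn, 8); (Raj, 3); (Raj, 3); (Raj, 7); (Raj, 7); (Raj, 8); (Raj, 8); (Raj, 8); (Raj, 8)

INNER JOIN keeps only pairs where the ON condition holds.
Matching on a.acct_id < b.acct_id. A NULL in a compared column never satisfies the condition.
- a row (acct_id=8): no match → dropped.
- a row (acct_id=7): matches 2 b row(s) → 2 output row(s).
- a row (acct_id=1): matches 5 b row(s) → 5 output row(s).
- a row (acct_id=3): matches 3 b row(s) → 3 output row(s).
- a row (acct_id=8): no match → dropped.
- a row (acct_id=NULL): no match → dropped.
- a row (acct_id=3): matches 3 b row(s) → 3 output row(s).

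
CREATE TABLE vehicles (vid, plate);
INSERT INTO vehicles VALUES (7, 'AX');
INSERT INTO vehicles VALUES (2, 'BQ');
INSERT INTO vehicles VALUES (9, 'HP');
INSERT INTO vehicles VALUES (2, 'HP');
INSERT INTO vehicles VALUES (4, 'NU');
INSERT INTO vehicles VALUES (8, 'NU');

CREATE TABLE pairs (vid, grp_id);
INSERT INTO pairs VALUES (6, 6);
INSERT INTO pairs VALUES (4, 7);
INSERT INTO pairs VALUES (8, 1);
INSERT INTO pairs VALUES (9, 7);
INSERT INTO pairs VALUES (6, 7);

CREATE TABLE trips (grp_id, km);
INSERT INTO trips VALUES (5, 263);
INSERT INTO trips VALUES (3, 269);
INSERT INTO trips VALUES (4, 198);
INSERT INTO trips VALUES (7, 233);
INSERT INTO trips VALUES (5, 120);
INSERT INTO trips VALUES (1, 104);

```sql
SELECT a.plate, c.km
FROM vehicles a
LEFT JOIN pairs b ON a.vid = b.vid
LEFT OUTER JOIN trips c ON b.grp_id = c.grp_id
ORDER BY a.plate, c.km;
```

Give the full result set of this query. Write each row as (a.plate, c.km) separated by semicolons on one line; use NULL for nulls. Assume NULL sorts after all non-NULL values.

Joins associate left-to-right: vehicles LEFT JOIN pairs on vid gives 6 intermediate row(s).
Then LEFT JOIN `trips c` on grp_id: each of those 6 rows is kept; rows whose b.grp_id has no match in c get NULL for c's columns.

(AX, NULL); (BQ, NULL); (HP, 233); (HP, NULL); (NU, 104); (NU, 233)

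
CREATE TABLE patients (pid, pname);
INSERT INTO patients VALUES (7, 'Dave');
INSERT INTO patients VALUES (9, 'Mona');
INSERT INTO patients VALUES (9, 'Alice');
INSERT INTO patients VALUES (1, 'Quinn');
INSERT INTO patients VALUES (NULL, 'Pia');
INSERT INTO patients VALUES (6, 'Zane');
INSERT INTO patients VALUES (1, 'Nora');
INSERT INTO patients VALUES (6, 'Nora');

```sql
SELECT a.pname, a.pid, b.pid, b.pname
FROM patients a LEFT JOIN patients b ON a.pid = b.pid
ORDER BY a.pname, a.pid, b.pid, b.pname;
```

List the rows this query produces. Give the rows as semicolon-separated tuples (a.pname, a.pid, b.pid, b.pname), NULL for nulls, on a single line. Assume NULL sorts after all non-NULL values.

(Alice, 9, 9, Alice); (Alice, 9, 9, Mona); (Dave, 7, 7, Dave); (Mona, 9, 9, Alice); (Mona, 9, 9, Mona); (Nora, 1, 1, Nora); (Nora, 1, 1, Quinn); (Nora, 6, 6, Nora); (Nora, 6, 6, Zane); (Pia, NULL, NULL, NULL); (Quinn, 1, 1, Nora); (Quinn, 1, 1, Quinn); (Zane, 6, 6, Nora); (Zane, 6, 6, Zane)

LEFT JOIN keeps every row from `patients a`; unmatched rows get NULL for `patients b`'s columns.
Matching on a.pid = b.pid. A NULL in a compared column never satisfies the condition.
- a (pid=7) pairs with 1 row(s) of b.
- a (pid=9) pairs with 2 row(s) of b.
- a (pid=9) pairs with 2 row(s) of b.
- a (pid=1) pairs with 2 row(s) of b.
- a (pid=NULL) has no partner → padded with NULL.
- a (pid=6) pairs with 2 row(s) of b.
- a (pid=1) pairs with 2 row(s) of b.
- a (pid=6) pairs with 2 row(s) of b.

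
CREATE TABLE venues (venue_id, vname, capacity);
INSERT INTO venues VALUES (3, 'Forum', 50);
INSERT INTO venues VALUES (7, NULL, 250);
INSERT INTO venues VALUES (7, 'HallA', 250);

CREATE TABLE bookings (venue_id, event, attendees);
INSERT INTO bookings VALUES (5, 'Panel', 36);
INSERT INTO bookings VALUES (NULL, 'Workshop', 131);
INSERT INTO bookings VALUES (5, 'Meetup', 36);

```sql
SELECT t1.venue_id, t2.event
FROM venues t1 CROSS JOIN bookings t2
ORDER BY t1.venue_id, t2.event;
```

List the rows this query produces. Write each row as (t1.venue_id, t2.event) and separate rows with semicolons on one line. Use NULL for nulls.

(3, Meetup); (3, Panel); (3, Workshop); (7, Meetup); (7, Meetup); (7, Panel); (7, Panel); (7, Workshop); (7, Workshop)

CROSS JOIN pairs every row of `venues` with every row of `bookings`: 3 × 3 = 9 rows.
After projecting and ordering:
t1.venue_id | t2.event
3 | Meetup
3 | Panel
3 | Workshop
7 | Meetup
7 | Meetup
7 | Panel
7 | Panel
7 | Workshop
7 | Workshop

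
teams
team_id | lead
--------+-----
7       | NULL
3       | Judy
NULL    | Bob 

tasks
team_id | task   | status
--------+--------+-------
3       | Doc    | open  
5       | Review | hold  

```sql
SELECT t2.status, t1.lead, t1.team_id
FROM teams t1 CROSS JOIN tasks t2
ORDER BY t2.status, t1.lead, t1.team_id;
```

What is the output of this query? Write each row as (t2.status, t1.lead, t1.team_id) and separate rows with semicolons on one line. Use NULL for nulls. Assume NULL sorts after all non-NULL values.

(hold, Bob, NULL); (hold, Judy, 3); (hold, NULL, 7); (open, Bob, NULL); (open, Judy, 3); (open, NULL, 7)

CROSS JOIN pairs every row of `teams` with every row of `tasks`: 3 × 2 = 6 rows.
After projecting and ordering:
t2.status | t1.lead | t1.team_id
hold | Bob | NULL
hold | Judy | 3
hold | NULL | 7
open | Bob | NULL
open | Judy | 3
open | NULL | 7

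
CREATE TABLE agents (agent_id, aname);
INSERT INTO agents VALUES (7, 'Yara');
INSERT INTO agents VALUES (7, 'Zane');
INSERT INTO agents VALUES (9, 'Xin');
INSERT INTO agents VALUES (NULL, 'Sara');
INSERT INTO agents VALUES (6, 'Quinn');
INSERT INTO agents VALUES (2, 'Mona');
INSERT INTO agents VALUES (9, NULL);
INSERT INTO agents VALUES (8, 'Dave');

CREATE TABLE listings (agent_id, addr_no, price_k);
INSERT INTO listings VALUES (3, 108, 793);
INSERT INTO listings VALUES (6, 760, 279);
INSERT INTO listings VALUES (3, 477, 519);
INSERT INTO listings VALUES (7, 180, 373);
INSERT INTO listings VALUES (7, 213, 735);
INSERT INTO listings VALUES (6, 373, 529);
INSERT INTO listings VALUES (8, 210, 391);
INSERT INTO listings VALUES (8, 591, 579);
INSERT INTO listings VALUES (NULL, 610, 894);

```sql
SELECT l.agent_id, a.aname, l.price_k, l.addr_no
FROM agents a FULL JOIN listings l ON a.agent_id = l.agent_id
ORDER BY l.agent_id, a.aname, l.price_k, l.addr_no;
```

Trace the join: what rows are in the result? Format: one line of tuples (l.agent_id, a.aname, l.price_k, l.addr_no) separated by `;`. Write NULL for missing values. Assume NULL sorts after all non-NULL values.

(3, NULL, 519, 477); (3, NULL, 793, 108); (6, Quinn, 279, 760); (6, Quinn, 529, 373); (7, Yara, 373, 180); (7, Yara, 735, 213); (7, Zane, 373, 180); (7, Zane, 735, 213); (8, Dave, 391, 210); (8, Dave, 579, 591); (NULL, Mona, NULL, NULL); (NULL, Sara, NULL, NULL); (NULL, Xin, NULL, NULL); (NULL, NULL, 894, 610); (NULL, NULL, NULL, NULL)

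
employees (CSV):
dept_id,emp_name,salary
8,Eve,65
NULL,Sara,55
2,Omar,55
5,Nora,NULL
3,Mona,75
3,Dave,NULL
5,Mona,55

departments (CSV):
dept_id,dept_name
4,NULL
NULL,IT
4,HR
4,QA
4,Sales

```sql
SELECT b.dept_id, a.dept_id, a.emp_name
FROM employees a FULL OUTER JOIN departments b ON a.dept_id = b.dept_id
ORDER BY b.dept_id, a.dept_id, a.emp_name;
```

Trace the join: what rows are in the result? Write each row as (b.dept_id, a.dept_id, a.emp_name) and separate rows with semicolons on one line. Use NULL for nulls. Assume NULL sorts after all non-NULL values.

FULL OUTER JOIN keeps every row from both sides; unmatched rows get NULL for the other side's columns.
Matching on a.dept_id = b.dept_id. A NULL in a compared column never satisfies the condition.
- a row (dept_id=8): no match → kept, b columns NULL.
- a row (dept_id=NULL): no match → kept, b columns NULL.
- a row (dept_id=2): no match → kept, b columns NULL.
- a row (dept_id=5): no match → kept, b columns NULL.
- a row (dept_id=3): no match → kept, b columns NULL.
- a row (dept_id=3): no match → kept, b columns NULL.
- a row (dept_id=5): no match → kept, b columns NULL.
- plus 5 unmatched b row(s), each kept with NULL a columns.

(4, NULL, NULL); (4, NULL, NULL); (4, NULL, NULL); (4, NULL, NULL); (NULL, 2, Omar); (NULL, 3, Dave); (NULL, 3, Mona); (NULL, 5, Mona); (NULL, 5, Nora); (NULL, 8, Eve); (NULL, NULL, Sara); (NULL, NULL, NULL)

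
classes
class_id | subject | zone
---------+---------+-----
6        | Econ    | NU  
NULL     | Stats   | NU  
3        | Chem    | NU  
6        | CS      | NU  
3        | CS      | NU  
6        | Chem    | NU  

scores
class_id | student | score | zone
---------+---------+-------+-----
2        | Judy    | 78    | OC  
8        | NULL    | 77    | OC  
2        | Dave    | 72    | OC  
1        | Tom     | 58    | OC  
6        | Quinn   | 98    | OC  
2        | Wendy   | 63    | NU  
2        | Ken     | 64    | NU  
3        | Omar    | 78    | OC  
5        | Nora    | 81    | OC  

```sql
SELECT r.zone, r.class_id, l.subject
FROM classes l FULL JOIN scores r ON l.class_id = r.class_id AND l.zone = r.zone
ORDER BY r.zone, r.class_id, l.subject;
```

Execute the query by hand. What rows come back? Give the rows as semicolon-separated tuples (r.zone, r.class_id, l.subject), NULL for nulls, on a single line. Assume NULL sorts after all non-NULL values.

(NU, 2, NULL); (NU, 2, NULL); (OC, 1, NULL); (OC, 2, NULL); (OC, 2, NULL); (OC, 3, NULL); (OC, 5, NULL); (OC, 6, NULL); (OC, 8, NULL); (NULL, NULL, CS); (NULL, NULL, CS); (NULL, NULL, Chem); (NULL, NULL, Chem); (NULL, NULL, Econ); (NULL, NULL, Stats)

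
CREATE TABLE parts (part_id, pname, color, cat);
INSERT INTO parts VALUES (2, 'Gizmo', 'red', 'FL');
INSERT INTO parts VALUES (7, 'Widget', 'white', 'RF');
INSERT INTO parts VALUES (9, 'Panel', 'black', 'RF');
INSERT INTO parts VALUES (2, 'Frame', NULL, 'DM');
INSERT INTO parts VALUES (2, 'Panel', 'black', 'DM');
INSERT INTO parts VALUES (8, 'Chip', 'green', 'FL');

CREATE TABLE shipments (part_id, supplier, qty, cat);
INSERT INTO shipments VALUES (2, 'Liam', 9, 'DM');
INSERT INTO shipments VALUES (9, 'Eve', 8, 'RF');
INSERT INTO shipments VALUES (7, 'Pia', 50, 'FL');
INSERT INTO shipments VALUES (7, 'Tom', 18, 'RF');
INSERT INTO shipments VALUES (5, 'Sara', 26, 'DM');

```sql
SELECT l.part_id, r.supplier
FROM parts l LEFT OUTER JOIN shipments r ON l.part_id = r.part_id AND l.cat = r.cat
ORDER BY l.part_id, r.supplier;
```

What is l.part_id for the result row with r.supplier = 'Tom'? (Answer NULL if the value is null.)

LEFT JOIN keeps every row from `parts`; unmatched rows get NULL for `shipments`'s columns.
Matching on l.part_id = r.part_id AND l.cat = r.cat.
- l row (part_id=2, cat=FL): no match → kept, r columns NULL.
- l row (part_id=7, cat=RF): matches 1 r row(s) → 1 output row(s).
- l row (part_id=9, cat=RF): matches 1 r row(s) → 1 output row(s).
- l row (part_id=2, cat=DM): matches 1 r row(s) → 1 output row(s).
- l row (part_id=2, cat=DM): matches 1 r row(s) → 1 output row(s).
- l row (part_id=8, cat=FL): no match → kept, r columns NULL.

7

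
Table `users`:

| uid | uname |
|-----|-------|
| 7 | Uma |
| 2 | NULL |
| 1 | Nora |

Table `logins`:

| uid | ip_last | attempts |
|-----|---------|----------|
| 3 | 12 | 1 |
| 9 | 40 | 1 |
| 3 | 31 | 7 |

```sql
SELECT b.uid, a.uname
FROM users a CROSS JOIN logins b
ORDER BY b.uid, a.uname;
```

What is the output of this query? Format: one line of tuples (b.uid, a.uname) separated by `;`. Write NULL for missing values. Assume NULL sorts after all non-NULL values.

CROSS JOIN pairs every row of `users` with every row of `logins`: 3 × 3 = 9 rows.

(3, Nora); (3, Nora); (3, Uma); (3, Uma); (3, NULL); (3, NULL); (9, Nora); (9, Uma); (9, NULL)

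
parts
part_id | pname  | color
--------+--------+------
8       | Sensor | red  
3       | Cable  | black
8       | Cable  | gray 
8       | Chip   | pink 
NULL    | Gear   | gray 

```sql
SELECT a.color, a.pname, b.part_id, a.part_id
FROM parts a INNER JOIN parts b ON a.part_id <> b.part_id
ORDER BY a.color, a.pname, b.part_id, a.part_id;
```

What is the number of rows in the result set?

INNER JOIN keeps only pairs where the ON condition holds.
Matching on a.part_id <> b.part_id. A NULL in a compared column never satisfies the condition.
Matched pairs: 6.
Total: 6 rows.

6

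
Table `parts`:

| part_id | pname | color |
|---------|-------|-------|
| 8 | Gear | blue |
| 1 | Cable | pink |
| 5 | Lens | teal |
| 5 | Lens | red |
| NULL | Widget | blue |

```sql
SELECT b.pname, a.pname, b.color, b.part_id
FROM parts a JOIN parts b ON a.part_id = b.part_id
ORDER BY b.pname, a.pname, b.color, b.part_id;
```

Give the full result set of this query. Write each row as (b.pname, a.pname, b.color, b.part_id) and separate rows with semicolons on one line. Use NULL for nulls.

(Cable, Cable, pink, 1); (Gear, Gear, blue, 8); (Lens, Lens, red, 5); (Lens, Lens, red, 5); (Lens, Lens, teal, 5); (Lens, Lens, teal, 5)

INNER JOIN keeps only pairs where the ON condition holds.
Matching on a.part_id = b.part_id. A NULL in a compared column never satisfies the condition.
Matched pairs: 6.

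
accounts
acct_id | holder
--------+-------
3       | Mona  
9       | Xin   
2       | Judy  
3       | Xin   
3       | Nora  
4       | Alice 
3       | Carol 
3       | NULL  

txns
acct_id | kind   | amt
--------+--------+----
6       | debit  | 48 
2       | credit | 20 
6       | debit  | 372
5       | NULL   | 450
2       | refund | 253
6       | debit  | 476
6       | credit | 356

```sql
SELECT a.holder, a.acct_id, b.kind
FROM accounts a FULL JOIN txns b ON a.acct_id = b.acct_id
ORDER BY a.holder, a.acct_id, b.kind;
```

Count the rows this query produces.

FULL OUTER JOIN keeps every row from both sides; unmatched rows get NULL for the other side's columns.
Matching on a.acct_id = b.acct_id.
- acct_id=3: no b row matches, row kept with b columns NULL.
- acct_id=9: no b row matches, row kept with b columns NULL.
- acct_id=2: 2 matching b row(s), so 2 row(s) emitted.
- acct_id=3: no b row matches, row kept with b columns NULL.
- acct_id=3: no b row matches, row kept with b columns NULL.
- acct_id=4: no b row matches, row kept with b columns NULL.
- acct_id=3: no b row matches, row kept with b columns NULL.
- acct_id=3: no b row matches, row kept with b columns NULL.
- 5 b row(s) had no a match → kept, a columns NULL.
Total: 2 matched + 12 padded = 14 rows.

14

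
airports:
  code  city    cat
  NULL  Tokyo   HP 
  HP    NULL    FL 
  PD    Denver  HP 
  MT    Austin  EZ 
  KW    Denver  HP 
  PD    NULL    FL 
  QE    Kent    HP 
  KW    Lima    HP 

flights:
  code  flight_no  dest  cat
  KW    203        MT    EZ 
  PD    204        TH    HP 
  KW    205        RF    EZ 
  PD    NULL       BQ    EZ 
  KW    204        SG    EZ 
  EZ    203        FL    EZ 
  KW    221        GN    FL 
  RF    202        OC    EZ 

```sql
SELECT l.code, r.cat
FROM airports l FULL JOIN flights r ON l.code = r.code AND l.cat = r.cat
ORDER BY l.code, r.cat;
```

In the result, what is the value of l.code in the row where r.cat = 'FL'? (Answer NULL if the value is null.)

NULL

FULL OUTER JOIN keeps every row from both sides; unmatched rows get NULL for the other side's columns.
Matching on l.code = r.code AND l.cat = r.cat. A NULL in a compared column never satisfies the condition.
Matched pairs: 1; unmatched l rows kept: 7; unmatched r rows kept: 7.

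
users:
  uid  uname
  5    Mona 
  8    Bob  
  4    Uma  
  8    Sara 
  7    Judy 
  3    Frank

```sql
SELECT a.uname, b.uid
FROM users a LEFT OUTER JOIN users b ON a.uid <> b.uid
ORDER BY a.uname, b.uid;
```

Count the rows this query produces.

LEFT JOIN keeps every row from `users a`; unmatched rows get NULL for `users b`'s columns.
Matching on a.uid <> b.uid.
Matched pairs: 28; unmatched a rows kept: 0.
Total: 28 rows.

28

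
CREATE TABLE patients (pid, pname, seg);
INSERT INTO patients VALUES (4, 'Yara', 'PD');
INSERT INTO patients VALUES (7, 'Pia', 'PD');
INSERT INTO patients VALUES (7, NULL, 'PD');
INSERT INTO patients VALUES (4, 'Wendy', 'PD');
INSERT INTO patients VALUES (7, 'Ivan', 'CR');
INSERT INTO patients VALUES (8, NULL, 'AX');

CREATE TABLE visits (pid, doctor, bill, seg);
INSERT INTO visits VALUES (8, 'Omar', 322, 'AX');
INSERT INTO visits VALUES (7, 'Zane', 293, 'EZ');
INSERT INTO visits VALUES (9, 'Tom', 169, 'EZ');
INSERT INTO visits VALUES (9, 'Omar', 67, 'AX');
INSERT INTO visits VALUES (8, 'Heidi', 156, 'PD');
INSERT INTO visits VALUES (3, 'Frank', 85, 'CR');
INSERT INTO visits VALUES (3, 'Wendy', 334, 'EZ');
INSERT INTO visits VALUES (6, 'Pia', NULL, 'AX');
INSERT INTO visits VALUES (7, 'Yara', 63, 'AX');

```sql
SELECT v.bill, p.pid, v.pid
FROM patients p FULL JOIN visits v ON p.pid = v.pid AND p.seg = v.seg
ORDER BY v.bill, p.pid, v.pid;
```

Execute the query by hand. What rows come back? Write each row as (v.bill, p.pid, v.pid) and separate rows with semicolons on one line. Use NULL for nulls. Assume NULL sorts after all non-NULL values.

(63, NULL, 7); (67, NULL, 9); (85, NULL, 3); (156, NULL, 8); (169, NULL, 9); (293, NULL, 7); (322, 8, 8); (334, NULL, 3); (NULL, 4, NULL); (NULL, 4, NULL); (NULL, 7, NULL); (NULL, 7, NULL); (NULL, 7, NULL); (NULL, NULL, 6)

FULL OUTER JOIN keeps every row from both sides; unmatched rows get NULL for the other side's columns.
Matching on p.pid = v.pid AND p.seg = v.seg.
- p[0] pid=4, seg=PD → no match; kept with NULLs on the v side.
- p[1] pid=7, seg=PD → no match; kept with NULLs on the v side.
- p[2] pid=7, seg=PD → no match; kept with NULLs on the v side.
- p[3] pid=4, seg=PD → no match; kept with NULLs on the v side.
- p[4] pid=7, seg=CR → no match; kept with NULLs on the v side.
- p[5] pid=8, seg=AX → 1 match(es) in v → 1 row(s).
- plus 8 unmatched v row(s), each kept with NULL p columns.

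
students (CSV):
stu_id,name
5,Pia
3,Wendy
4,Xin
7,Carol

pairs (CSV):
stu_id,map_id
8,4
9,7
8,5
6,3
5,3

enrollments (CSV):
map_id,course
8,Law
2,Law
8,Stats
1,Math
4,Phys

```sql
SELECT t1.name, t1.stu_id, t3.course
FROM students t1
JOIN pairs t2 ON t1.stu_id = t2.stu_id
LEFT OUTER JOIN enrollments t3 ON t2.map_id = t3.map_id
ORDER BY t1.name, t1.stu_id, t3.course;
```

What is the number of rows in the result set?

Joins associate left-to-right: students INNER JOIN pairs on stu_id gives 1 intermediate row(s).
Then LEFT JOIN `enrollments t3` on map_id: each of those 1 rows is kept; rows whose t2.map_id has no match in t3 get NULL for t3's columns.
Result: 1 row(s).

1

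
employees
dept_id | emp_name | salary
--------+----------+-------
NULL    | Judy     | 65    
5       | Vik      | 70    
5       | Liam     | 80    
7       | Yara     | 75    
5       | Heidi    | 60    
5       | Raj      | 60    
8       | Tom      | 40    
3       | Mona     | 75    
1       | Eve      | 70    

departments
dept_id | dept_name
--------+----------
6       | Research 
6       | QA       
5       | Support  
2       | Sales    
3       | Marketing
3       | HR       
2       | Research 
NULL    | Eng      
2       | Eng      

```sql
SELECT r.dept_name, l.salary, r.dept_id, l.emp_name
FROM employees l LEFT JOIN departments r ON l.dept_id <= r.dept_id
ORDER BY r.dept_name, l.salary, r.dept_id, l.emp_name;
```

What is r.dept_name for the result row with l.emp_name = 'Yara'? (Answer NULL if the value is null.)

LEFT JOIN keeps every row from `employees`; unmatched rows get NULL for `departments`'s columns.
Matching on l.dept_id <= r.dept_id. A NULL in a compared column never satisfies the condition.
- l row (dept_id=NULL): no match → kept, r columns NULL.
- l row (dept_id=5): matches 3 r row(s) → 3 output row(s).
- l row (dept_id=5): matches 3 r row(s) → 3 output row(s).
- l row (dept_id=7): no match → kept, r columns NULL.
- l row (dept_id=5): matches 3 r row(s) → 3 output row(s).
- l row (dept_id=5): matches 3 r row(s) → 3 output row(s).
- l row (dept_id=8): no match → kept, r columns NULL.
- l row (dept_id=3): matches 5 r row(s) → 5 output row(s).
- l row (dept_id=1): matches 8 r row(s) → 8 output row(s).

NULL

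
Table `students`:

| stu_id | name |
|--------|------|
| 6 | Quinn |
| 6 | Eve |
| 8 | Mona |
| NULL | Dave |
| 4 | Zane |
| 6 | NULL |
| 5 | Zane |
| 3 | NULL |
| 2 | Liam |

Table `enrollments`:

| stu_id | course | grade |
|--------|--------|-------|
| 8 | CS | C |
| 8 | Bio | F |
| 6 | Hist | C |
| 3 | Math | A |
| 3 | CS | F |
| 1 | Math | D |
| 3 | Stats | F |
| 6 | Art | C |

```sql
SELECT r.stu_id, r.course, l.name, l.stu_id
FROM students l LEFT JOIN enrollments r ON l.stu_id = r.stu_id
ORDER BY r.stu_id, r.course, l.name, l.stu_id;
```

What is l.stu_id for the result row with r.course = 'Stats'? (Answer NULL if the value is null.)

3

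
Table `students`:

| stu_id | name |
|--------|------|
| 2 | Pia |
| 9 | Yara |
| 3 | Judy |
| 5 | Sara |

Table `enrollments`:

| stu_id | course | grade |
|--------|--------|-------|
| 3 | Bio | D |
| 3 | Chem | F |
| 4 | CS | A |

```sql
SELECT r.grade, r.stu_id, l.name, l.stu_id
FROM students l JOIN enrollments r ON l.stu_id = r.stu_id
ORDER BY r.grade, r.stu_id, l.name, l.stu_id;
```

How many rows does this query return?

2

INNER JOIN keeps only pairs where the ON condition holds.
Matching on l.stu_id = r.stu_id.
- l (stu_id=2) has no partner → excluded.
- l (stu_id=9) has no partner → excluded.
- l (stu_id=3) pairs with 2 row(s) of r.
- l (stu_id=5) has no partner → excluded.
Total: 2 rows.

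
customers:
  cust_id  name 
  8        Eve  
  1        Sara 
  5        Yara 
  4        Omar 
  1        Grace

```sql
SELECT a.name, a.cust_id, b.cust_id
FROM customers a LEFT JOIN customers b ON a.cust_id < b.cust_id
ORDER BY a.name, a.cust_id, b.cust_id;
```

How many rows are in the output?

10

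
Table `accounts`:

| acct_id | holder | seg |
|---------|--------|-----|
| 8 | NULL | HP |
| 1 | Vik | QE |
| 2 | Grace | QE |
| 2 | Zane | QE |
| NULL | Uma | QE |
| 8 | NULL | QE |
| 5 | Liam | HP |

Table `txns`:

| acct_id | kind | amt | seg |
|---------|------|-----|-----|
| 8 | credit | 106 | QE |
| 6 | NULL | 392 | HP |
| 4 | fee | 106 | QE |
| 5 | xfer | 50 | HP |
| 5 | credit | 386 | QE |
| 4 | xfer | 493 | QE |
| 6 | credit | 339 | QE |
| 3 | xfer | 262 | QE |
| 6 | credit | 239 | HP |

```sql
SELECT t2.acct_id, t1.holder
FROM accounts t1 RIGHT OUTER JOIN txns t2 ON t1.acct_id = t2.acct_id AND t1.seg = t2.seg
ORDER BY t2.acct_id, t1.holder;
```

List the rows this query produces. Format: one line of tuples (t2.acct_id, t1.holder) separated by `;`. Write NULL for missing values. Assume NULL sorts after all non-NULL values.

RIGHT JOIN keeps every row from `txns`; unmatched rows get NULL for `accounts`'s columns.
Matching on t1.acct_id = t2.acct_id AND t1.seg = t2.seg. A NULL in a compared column never satisfies the condition.
- t1 (acct_id=8, seg=HP) has no partner in t2.
- t1 (acct_id=1, seg=QE) has no partner in t2.
- t1 (acct_id=2, seg=QE) has no partner in t2.
- t1 (acct_id=2, seg=QE) has no partner in t2.
- t1 (acct_id=NULL, seg=QE) has no partner in t2.
- t1 (acct_id=8, seg=QE) pairs with 1 row(s) of t2.
- t1 (acct_id=5, seg=HP) pairs with 1 row(s) of t2.
- plus 7 unmatched t2 row(s), each kept with NULL t1 columns.
After projecting and ordering:
t2.acct_id | t1.holder
3 | NULL
4 | NULL
4 | NULL
5 | Liam
5 | NULL
6 | NULL
6 | NULL
6 | NULL
8 | NULL

(3, NULL); (4, NULL); (4, NULL); (5, Liam); (5, NULL); (6, NULL); (6, NULL); (6, NULL); (8, NULL)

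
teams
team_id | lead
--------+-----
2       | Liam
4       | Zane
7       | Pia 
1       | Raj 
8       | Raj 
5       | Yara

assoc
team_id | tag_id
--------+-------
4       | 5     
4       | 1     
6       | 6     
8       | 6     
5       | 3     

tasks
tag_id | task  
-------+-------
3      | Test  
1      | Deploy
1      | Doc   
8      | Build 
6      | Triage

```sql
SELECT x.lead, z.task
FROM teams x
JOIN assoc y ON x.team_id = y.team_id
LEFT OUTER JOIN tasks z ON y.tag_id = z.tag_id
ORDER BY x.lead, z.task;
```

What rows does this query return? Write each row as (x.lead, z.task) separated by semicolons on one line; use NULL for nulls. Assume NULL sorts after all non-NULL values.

(Raj, Triage); (Yara, Test); (Zane, Deploy); (Zane, Doc); (Zane, NULL)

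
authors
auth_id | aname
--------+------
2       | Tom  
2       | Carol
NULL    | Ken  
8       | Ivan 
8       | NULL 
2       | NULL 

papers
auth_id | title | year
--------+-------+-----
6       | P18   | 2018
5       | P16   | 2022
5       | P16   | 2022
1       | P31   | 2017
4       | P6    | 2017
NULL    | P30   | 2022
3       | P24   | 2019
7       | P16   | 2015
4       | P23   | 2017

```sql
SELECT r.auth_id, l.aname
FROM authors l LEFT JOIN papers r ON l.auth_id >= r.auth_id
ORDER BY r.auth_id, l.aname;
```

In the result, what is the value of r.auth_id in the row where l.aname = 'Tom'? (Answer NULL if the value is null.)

1

LEFT JOIN keeps every row from `authors`; unmatched rows get NULL for `papers`'s columns.
Matching on l.auth_id >= r.auth_id. A NULL in a compared column never satisfies the condition.
- l (auth_id=2) pairs with 1 row(s) of r.
- l (auth_id=2) pairs with 1 row(s) of r.
- l (auth_id=NULL) has no partner → padded with NULL.
- l (auth_id=8) pairs with 8 row(s) of r.
- l (auth_id=8) pairs with 8 row(s) of r.
- l (auth_id=2) pairs with 1 row(s) of r.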